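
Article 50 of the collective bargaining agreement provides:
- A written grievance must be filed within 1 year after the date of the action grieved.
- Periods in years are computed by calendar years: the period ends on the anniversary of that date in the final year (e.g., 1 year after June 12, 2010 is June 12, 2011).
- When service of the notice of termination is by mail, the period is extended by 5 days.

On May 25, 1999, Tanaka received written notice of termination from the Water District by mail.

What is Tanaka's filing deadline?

May 30, 2000

1 year after May 25, 1999 is May 25, 2000.
Service was by mail, adding 5 days: May 25, 2000 + 5 days = May 30, 2000.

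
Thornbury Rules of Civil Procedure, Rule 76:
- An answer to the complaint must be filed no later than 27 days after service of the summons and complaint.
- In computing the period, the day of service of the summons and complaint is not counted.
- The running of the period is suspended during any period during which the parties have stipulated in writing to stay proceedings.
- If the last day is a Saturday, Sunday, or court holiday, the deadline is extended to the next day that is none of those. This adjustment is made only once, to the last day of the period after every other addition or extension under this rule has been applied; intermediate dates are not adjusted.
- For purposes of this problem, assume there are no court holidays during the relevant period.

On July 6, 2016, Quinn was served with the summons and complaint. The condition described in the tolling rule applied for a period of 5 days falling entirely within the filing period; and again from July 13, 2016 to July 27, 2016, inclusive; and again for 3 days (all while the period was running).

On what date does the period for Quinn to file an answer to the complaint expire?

August 25, 2016

27 days after July 6, 2016 is August 2, 2016.
Tolling adds 5 days: August 2, 2016 + 5 days = August 7, 2016.
From July 13, 2016 through July 27, 2016 inclusive is 15 days; tolling adds 15 days: August 7, 2016 + 15 days = August 22, 2016.
Tolling adds 3 days: August 22, 2016 + 3 days = August 25, 2016.
August 25, 2016 is a Thursday and not a court holiday, so no extension applies.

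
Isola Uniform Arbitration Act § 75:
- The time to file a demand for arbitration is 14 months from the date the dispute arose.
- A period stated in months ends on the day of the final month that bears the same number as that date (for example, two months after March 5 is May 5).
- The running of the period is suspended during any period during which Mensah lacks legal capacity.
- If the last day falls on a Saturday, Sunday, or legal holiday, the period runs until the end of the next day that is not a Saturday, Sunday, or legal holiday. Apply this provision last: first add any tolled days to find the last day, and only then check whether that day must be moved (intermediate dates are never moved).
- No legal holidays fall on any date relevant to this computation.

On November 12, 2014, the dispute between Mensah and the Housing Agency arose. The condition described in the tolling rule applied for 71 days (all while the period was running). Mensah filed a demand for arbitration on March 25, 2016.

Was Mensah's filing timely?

14 months after November 12, 2014 is January 12, 2016.
Tolling adds 71 days: January 12, 2016 + 71 days = March 23, 2016.
March 23, 2016 is a Wednesday and not a legal holiday, so no extension applies.
The deadline is March 23, 2016; the filing on March 25, 2016 is after that date.

No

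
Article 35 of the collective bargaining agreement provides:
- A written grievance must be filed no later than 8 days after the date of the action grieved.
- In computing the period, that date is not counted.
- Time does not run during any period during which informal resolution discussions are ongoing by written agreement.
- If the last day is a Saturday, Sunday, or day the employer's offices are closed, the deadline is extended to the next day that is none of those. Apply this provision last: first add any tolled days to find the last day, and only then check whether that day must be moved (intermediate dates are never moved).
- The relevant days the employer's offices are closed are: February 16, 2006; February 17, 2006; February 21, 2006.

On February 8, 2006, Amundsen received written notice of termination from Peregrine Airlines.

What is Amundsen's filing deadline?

February 20, 2006

8 days after February 8, 2006 is February 16, 2006.
February 16, 2006 is a listed holiday; February 17, 2006 is a listed holiday; February 18, 2006 is Saturday; February 19, 2006 is Sunday. The next qualifying day is February 20, 2006.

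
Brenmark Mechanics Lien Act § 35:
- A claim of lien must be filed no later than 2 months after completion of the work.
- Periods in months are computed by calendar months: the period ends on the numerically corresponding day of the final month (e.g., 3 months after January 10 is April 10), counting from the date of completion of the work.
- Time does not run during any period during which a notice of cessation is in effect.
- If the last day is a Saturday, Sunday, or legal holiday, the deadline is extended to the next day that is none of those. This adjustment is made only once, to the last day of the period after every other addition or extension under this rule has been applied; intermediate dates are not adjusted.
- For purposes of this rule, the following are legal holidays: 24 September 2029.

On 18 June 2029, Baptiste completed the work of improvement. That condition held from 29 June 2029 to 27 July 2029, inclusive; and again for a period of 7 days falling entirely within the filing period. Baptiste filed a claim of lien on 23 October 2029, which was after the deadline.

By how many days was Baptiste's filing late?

2 months after 18 June 2029 is August 18, 2029.
From June 29, 2029 through July 27, 2029 inclusive is 29 days; tolling adds 29 days: August 18, 2029 + 29 days = September 16, 2029.
Tolling adds 7 days: September 16, 2029 + 7 days = September 23, 2029.
September 23, 2029 is Sunday; September 24, 2029 is a listed holiday. The next qualifying day is September 25, 2029.
The deadline is September 25, 2029; from September 25, 2029 to October 23, 2029 is 28 days.

28 days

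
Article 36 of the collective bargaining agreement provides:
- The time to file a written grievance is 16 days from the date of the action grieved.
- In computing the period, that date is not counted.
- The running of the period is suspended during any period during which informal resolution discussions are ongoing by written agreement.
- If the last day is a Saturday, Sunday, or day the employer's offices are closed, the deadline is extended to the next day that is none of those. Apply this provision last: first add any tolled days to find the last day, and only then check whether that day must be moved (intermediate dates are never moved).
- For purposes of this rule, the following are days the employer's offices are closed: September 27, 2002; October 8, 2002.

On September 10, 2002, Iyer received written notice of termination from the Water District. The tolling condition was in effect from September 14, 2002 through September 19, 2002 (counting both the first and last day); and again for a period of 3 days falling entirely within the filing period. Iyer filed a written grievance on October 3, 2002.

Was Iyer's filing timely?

Yes

16 days after September 10, 2002 is September 26, 2002.
From September 14, 2002 through September 19, 2002 inclusive is 6 days; tolling adds 6 days: September 26, 2002 + 6 days = October 2, 2002.
Tolling adds 3 days: October 2, 2002 + 3 days = October 5, 2002.
October 5, 2002 is Saturday; October 6, 2002 is Sunday. The next qualifying day is October 7, 2002.
The deadline is October 7, 2002; the filing on October 3, 2002 is on or before that date.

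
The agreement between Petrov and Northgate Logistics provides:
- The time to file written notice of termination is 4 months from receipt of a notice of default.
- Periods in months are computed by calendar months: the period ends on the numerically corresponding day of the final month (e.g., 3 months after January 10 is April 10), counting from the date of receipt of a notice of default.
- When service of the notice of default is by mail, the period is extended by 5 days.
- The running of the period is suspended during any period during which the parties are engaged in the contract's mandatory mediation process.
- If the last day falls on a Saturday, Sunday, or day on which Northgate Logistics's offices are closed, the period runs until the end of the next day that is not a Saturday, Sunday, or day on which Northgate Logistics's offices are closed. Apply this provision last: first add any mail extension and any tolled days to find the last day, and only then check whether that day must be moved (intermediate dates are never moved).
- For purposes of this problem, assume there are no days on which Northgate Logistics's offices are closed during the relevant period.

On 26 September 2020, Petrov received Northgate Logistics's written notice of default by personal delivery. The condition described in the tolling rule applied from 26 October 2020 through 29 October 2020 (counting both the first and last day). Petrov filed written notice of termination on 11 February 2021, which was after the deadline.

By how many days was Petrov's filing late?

10 days

4 months after 26 September 2020 is January 26, 2021.
Service was not by mail, so no mail extension applies.
From October 26, 2020 through October 29, 2020 inclusive is 4 days; tolling adds 4 days: January 26, 2021 + 4 days = January 30, 2021.
January 30, 2021 is Saturday; January 31, 2021 is Sunday. The next qualifying day is February 1, 2021.
The deadline is February 1, 2021; from February 1, 2021 to February 11, 2021 is 10 days.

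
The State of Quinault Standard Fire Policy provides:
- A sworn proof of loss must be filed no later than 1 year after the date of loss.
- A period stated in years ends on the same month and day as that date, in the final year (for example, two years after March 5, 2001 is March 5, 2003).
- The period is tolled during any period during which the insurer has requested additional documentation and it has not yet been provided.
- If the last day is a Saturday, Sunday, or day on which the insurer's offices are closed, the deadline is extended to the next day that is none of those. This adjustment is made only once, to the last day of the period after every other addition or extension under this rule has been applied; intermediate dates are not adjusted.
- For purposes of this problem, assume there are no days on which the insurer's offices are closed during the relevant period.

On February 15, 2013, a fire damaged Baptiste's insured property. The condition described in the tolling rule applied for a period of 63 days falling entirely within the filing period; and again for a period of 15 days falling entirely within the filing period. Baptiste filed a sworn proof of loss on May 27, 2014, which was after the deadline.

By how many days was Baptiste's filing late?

22 days

1 year after February 15, 2013 is February 15, 2014.
Tolling adds 63 days: February 15, 2014 + 63 days = April 19, 2014.
Tolling adds 15 days: April 19, 2014 + 15 days = May 4, 2014.
May 4, 2014 is Sunday. The next qualifying day is May 5, 2014.
The deadline is May 5, 2014; from May 5, 2014 to May 27, 2014 is 22 days.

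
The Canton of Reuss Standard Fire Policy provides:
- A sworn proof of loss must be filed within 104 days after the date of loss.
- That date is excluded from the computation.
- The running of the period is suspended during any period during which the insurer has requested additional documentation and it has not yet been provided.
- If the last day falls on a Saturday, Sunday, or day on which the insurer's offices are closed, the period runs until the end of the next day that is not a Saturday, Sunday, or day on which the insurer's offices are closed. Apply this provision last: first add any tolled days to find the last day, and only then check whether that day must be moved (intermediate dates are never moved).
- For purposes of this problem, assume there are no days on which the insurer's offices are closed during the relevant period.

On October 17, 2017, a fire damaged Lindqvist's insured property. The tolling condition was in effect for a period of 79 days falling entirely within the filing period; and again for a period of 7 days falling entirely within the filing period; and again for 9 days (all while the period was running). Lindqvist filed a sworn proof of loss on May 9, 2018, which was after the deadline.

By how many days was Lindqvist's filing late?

5 days

104 days after October 17, 2017 is January 29, 2018.
Tolling adds 79 days: January 29, 2018 + 79 days = April 18, 2018.
Tolling adds 7 days: April 18, 2018 + 7 days = April 25, 2018.
Tolling adds 9 days: April 25, 2018 + 9 days = May 4, 2018.
May 4, 2018 is a Friday and not a day on which the insurer's offices are closed, so no extension applies.
The deadline is May 4, 2018; from May 4, 2018 to May 9, 2018 is 5 days.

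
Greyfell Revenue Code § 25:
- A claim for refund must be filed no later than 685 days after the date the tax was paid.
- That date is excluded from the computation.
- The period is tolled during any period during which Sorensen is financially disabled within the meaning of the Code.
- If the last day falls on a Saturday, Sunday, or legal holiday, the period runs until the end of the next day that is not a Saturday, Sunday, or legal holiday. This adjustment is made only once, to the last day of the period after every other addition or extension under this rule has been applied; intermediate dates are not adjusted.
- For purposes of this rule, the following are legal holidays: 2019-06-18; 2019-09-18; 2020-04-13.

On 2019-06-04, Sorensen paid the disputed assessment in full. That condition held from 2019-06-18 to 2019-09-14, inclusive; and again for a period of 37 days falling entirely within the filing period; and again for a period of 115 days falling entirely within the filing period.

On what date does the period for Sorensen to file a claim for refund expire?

December 16, 2021

685 days after 2019-06-04 is April 19, 2021.
From June 18, 2019 through September 14, 2019 inclusive is 89 days; tolling adds 89 days: April 19, 2021 + 89 days = July 17, 2021.
Tolling adds 37 days: July 17, 2021 + 37 days = August 23, 2021.
Tolling adds 115 days: August 23, 2021 + 115 days = December 16, 2021.
December 16, 2021 is a Thursday and not a legal holiday, so no extension applies.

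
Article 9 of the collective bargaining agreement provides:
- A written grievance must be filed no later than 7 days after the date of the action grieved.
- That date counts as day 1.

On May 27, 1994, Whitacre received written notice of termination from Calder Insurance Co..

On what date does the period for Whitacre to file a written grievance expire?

Counting May 27, 1994 as day 1, day 7 is June 2, 1994.

June 2, 1994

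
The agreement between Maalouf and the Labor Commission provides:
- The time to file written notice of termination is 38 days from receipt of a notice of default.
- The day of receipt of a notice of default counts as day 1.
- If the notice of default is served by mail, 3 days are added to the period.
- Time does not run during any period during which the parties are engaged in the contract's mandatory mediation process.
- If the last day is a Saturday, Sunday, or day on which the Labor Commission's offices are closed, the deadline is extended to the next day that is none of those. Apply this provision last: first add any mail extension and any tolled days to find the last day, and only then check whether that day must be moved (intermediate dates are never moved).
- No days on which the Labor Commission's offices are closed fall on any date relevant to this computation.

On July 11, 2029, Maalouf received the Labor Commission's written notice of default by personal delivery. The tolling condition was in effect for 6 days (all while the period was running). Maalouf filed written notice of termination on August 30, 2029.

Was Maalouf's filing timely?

Counting July 11, 2029 as day 1, day 38 is August 17, 2029.
Service was not by mail, so no mail extension applies.
Tolling adds 6 days: August 17, 2029 + 6 days = August 23, 2029.
August 23, 2029 is a Thursday and not a day on which the Labor Commission's offices are closed, so no extension applies.
The deadline is August 23, 2029; the filing on August 30, 2029 is after that date.

No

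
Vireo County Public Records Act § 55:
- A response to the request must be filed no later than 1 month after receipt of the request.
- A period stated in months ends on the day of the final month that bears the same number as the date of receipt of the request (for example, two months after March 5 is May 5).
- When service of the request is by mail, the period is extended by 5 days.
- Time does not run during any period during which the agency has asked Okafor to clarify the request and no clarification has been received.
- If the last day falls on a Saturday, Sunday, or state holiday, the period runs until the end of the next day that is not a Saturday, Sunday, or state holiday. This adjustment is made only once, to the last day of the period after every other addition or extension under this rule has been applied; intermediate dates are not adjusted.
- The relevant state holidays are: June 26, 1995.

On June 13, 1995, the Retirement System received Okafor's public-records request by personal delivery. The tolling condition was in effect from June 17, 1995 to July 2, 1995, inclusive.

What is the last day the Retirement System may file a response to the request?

July 31, 1995

1 month after June 13, 1995 is July 13, 1995.
Service was not by mail, so no mail extension applies.
From June 17, 1995 through July 2, 1995 inclusive is 16 days; tolling adds 16 days: July 13, 1995 + 16 days = July 29, 1995.
July 29, 1995 is Saturday; July 30, 1995 is Sunday. The next qualifying day is July 31, 1995.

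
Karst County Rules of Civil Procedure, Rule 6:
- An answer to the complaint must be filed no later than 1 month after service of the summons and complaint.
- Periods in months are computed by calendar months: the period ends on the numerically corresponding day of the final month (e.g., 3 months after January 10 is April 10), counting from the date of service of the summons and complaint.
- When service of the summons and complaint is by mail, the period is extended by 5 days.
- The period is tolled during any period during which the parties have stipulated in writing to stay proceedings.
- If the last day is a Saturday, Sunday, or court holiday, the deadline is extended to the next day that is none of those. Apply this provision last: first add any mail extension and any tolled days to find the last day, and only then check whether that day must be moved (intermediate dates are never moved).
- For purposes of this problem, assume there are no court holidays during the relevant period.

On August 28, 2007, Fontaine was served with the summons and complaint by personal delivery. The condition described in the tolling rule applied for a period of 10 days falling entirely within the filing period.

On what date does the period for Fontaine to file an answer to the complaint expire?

October 8, 2007

1 month after August 28, 2007 is September 28, 2007.
Service was not by mail, so no mail extension applies.
Tolling adds 10 days: September 28, 2007 + 10 days = October 8, 2007.
October 8, 2007 is a Monday and not a court holiday, so no extension applies.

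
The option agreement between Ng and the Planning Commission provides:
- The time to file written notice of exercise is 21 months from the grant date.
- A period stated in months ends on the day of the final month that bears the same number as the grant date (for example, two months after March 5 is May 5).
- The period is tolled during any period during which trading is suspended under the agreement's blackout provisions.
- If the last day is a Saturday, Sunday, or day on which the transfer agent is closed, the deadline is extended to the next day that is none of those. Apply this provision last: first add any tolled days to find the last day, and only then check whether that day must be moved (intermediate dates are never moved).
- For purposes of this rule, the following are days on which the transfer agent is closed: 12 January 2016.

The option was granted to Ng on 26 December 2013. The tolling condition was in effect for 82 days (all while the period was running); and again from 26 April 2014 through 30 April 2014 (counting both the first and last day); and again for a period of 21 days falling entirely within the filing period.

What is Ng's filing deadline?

January 13, 2016

21 months after 26 December 2013 is September 26, 2015.
Tolling adds 82 days: September 26, 2015 + 82 days = December 17, 2015.
From April 26, 2014 through April 30, 2014 inclusive is 5 days; tolling adds 5 days: December 17, 2015 + 5 days = December 22, 2015.
Tolling adds 21 days: December 22, 2015 + 21 days = January 12, 2016.
January 12, 2016 is a listed holiday. The next qualifying day is January 13, 2016.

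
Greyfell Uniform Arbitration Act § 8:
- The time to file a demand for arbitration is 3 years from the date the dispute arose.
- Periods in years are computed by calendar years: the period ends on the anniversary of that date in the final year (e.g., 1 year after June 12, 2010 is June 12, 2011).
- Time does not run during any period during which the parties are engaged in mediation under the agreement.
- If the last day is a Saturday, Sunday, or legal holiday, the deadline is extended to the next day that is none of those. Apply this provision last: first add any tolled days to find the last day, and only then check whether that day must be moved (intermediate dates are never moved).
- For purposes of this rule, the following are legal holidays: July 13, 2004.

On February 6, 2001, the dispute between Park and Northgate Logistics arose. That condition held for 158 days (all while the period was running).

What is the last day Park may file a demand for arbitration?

3 years after February 6, 2001 is February 6, 2004.
Tolling adds 158 days: February 6, 2004 + 158 days = July 13, 2004.
July 13, 2004 is a listed holiday. The next qualifying day is July 14, 2004.

July 14, 2004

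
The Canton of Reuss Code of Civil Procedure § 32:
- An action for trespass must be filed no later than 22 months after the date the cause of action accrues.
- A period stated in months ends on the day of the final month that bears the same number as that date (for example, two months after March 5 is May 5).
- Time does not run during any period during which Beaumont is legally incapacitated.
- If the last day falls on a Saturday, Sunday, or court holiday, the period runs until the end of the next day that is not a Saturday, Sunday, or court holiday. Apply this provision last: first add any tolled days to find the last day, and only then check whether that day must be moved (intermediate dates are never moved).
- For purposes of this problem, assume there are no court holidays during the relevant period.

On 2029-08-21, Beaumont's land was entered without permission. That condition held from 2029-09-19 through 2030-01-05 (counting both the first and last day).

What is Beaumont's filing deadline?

22 months after 2029-08-21 is June 21, 2031.
From September 19, 2029 through January 5, 2030 inclusive is 109 days; tolling adds 109 days: June 21, 2031 + 109 days = October 8, 2031.
October 8, 2031 is a Wednesday and not a court holiday, so no extension applies.

October 8, 2031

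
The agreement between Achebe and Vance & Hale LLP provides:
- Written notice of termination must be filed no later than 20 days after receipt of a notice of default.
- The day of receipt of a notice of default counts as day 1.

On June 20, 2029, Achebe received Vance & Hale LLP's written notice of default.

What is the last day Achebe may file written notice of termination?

Counting June 20, 2029 as day 1, day 20 is July 9, 2029.

July 9, 2029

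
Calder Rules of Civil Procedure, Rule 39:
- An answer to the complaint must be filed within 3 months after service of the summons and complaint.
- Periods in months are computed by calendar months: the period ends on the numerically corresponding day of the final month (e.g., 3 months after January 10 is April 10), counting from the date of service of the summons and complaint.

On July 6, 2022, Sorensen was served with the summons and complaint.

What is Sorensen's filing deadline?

October 6, 2022

3 months after July 6, 2022 is October 6, 2022.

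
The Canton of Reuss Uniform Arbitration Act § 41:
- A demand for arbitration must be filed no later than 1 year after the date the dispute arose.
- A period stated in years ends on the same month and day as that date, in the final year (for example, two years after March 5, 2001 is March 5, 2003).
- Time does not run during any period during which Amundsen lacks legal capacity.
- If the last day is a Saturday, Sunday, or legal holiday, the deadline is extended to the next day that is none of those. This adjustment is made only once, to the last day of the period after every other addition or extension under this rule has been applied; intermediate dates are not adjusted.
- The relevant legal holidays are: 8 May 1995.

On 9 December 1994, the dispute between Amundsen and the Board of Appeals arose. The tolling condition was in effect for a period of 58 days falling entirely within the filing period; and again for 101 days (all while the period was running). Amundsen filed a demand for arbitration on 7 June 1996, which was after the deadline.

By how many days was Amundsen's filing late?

1 year after 9 December 1994 is December 9, 1995.
Tolling adds 58 days: December 9, 1995 + 58 days = February 5, 1996.
Tolling adds 101 days: February 5, 1996 + 101 days = May 16, 1996.
May 16, 1996 is a Thursday and not a legal holiday, so no extension applies.
The deadline is May 16, 1996; from May 16, 1996 to June 7, 1996 is 22 days.

22 days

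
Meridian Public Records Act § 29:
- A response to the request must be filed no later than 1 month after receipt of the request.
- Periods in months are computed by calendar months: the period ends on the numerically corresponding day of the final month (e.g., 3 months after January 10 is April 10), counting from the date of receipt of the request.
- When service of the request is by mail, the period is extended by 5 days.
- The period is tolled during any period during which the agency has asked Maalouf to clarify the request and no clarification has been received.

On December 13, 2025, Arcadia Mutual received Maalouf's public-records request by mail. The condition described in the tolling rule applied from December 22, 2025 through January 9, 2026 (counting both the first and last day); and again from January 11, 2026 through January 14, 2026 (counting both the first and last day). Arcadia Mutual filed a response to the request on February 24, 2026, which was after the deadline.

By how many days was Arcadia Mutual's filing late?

14 days

1 month after December 13, 2025 is January 13, 2026.
Service was by mail, adding 5 days: January 13, 2026 + 5 days = January 18, 2026.
From December 22, 2025 through January 9, 2026 inclusive is 19 days; tolling adds 19 days: January 18, 2026 + 19 days = February 6, 2026.
From January 11, 2026 through January 14, 2026 inclusive is 4 days; tolling adds 4 days: February 6, 2026 + 4 days = February 10, 2026.
The deadline is February 10, 2026; from February 10, 2026 to February 24, 2026 is 14 days.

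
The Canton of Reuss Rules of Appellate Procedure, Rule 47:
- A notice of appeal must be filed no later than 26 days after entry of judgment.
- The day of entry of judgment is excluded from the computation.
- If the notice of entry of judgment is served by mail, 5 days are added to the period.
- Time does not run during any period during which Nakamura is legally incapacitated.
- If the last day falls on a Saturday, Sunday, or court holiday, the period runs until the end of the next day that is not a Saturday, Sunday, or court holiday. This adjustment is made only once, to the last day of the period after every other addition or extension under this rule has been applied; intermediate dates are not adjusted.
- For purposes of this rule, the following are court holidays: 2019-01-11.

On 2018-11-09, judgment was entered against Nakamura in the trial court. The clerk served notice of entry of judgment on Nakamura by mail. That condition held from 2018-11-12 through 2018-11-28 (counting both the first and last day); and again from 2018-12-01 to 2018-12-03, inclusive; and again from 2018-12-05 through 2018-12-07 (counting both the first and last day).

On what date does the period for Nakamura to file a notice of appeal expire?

January 2, 2019

26 days after 2018-11-09 is December 5, 2018.
Service was by mail, adding 5 days: December 5, 2018 + 5 days = December 10, 2018.
From November 12, 2018 through November 28, 2018 inclusive is 17 days; tolling adds 17 days: December 10, 2018 + 17 days = December 27, 2018.
From December 1, 2018 through December 3, 2018 inclusive is 3 days; tolling adds 3 days: December 27, 2018 + 3 days = December 30, 2018.
From December 5, 2018 through December 7, 2018 inclusive is 3 days; tolling adds 3 days: December 30, 2018 + 3 days = January 2, 2019.
January 2, 2019 is a Wednesday and not a court holiday, so no extension applies.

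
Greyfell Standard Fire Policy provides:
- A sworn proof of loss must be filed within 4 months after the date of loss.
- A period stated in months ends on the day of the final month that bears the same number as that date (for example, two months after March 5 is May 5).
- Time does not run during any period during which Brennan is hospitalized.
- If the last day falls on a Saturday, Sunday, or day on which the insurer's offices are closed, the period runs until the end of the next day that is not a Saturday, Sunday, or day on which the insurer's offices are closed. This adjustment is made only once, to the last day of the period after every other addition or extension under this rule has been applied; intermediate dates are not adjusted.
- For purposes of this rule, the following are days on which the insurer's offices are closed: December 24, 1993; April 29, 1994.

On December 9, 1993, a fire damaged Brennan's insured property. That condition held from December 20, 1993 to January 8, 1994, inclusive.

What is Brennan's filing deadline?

4 months after December 9, 1993 is April 9, 1994.
From December 20, 1993 through January 8, 1994 inclusive is 20 days; tolling adds 20 days: April 9, 1994 + 20 days = April 29, 1994.
April 29, 1994 is a listed holiday; April 30, 1994 is Saturday; May 1, 1994 is Sunday. The next qualifying day is May 2, 1994.

May 2, 1994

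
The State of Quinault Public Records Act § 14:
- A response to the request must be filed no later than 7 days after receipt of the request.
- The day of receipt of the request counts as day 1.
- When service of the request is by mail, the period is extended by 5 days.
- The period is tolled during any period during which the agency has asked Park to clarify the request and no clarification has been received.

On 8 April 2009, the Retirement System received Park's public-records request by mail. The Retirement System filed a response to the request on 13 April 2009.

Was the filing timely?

Counting 8 April 2009 as day 1, day 7 is April 14, 2009.
Service was by mail, adding 5 days: April 14, 2009 + 5 days = April 19, 2009.
The deadline is April 19, 2009; the filing on April 13, 2009 is on or before that date.

Yes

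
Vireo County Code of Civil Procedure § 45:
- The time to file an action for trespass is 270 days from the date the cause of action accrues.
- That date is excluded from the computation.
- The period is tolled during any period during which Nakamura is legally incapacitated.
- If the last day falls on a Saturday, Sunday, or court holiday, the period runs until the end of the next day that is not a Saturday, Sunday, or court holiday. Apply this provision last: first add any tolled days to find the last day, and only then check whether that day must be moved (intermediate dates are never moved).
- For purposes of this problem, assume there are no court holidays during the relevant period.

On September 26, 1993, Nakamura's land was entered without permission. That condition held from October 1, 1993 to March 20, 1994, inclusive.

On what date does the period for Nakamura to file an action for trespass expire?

December 12, 1994

270 days after September 26, 1993 is June 23, 1994.
From October 1, 1993 through March 20, 1994 inclusive is 171 days; tolling adds 171 days: June 23, 1994 + 171 days = December 11, 1994.
December 11, 1994 is Sunday. The next qualifying day is December 12, 1994.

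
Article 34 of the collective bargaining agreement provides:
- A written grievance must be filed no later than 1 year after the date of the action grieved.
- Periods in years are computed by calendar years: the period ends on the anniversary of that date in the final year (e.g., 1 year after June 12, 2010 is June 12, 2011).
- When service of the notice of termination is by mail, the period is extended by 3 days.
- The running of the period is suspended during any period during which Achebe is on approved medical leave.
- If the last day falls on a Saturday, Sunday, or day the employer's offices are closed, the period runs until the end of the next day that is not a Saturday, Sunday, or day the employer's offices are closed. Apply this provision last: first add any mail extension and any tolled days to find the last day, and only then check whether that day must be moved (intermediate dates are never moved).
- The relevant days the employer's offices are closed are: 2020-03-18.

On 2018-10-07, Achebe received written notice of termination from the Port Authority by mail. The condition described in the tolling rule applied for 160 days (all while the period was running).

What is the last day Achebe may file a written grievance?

1 year after 2018-10-07 is October 7, 2019.
Service was by mail, adding 3 days: October 7, 2019 + 3 days = October 10, 2019.
Tolling adds 160 days: October 10, 2019 + 160 days = March 18, 2020.
March 18, 2020 is a listed holiday. The next qualifying day is March 19, 2020.

March 19, 2020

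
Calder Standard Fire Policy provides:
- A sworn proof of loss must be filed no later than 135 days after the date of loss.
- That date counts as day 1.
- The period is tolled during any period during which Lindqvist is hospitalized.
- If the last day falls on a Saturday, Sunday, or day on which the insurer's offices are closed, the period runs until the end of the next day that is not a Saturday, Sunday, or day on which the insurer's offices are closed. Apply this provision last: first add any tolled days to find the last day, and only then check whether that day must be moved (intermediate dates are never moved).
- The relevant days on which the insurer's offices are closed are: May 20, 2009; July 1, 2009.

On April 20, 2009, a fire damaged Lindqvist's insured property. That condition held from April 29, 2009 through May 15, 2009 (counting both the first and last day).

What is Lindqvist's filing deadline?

September 18, 2009

Counting April 20, 2009 as day 1, day 135 is September 1, 2009.
From April 29, 2009 through May 15, 2009 inclusive is 17 days; tolling adds 17 days: September 1, 2009 + 17 days = September 18, 2009.
September 18, 2009 is a Friday and not a day on which the insurer's offices are closed, so no extension applies.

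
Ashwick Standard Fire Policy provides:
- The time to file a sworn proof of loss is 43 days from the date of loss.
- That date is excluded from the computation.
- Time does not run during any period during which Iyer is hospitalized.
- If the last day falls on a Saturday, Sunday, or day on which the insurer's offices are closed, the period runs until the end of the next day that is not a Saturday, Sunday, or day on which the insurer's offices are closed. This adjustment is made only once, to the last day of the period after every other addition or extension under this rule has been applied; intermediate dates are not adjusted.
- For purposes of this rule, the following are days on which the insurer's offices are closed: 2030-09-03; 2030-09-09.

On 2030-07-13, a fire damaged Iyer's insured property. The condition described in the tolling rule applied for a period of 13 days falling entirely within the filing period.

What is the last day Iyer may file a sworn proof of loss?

September 10, 2030

43 days after 2030-07-13 is August 25, 2030.
Tolling adds 13 days: August 25, 2030 + 13 days = September 7, 2030.
September 7, 2030 is Saturday; September 8, 2030 is Sunday; September 9, 2030 is a listed holiday. The next qualifying day is September 10, 2030.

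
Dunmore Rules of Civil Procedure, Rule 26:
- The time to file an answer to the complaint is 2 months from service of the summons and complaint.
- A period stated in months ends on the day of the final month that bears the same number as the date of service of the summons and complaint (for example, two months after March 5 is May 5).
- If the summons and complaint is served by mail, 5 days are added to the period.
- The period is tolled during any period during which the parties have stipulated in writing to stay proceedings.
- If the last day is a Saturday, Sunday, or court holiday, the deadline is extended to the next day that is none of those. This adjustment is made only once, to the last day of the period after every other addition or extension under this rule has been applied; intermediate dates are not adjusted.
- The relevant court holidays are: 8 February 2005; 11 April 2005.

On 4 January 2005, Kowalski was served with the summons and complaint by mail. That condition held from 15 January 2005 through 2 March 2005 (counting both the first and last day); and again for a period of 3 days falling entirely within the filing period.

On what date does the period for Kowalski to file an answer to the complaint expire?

2 months after 4 January 2005 is March 4, 2005.
Service was by mail, adding 5 days: March 4, 2005 + 5 days = March 9, 2005.
From January 15, 2005 through March 2, 2005 inclusive is 47 days; tolling adds 47 days: March 9, 2005 + 47 days = April 25, 2005.
Tolling adds 3 days: April 25, 2005 + 3 days = April 28, 2005.
April 28, 2005 is a Thursday and not a court holiday, so no extension applies.

April 28, 2005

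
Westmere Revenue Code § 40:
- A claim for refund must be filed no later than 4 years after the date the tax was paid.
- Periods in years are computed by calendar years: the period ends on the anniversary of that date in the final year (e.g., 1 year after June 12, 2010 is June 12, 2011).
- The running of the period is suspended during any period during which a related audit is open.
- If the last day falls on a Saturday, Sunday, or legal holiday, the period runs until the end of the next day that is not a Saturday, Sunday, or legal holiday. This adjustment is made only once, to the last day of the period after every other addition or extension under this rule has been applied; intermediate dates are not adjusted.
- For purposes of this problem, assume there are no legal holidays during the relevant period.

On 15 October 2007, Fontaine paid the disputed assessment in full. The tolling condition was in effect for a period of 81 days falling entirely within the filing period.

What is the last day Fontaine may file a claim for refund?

January 4, 2012

4 years after 15 October 2007 is October 15, 2011.
Tolling adds 81 days: October 15, 2011 + 81 days = January 4, 2012.
January 4, 2012 is a Wednesday and not a legal holiday, so no extension applies.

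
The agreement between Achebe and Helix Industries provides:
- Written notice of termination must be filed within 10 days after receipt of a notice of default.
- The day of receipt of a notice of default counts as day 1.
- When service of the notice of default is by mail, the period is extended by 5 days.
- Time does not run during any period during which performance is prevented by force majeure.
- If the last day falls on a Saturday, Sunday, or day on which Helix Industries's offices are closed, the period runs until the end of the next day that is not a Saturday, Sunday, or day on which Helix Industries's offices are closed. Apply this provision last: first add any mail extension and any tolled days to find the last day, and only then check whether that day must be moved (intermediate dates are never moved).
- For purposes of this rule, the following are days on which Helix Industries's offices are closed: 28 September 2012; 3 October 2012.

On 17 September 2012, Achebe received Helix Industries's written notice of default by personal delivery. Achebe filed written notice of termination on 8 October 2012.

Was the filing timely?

Counting 17 September 2012 as day 1, day 10 is September 26, 2012.
Service was not by mail, so no mail extension applies.
September 26, 2012 is a Wednesday and not a day on which Helix Industries's offices are closed, so no extension applies.
The deadline is September 26, 2012; the filing on October 8, 2012 is after that date.

No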